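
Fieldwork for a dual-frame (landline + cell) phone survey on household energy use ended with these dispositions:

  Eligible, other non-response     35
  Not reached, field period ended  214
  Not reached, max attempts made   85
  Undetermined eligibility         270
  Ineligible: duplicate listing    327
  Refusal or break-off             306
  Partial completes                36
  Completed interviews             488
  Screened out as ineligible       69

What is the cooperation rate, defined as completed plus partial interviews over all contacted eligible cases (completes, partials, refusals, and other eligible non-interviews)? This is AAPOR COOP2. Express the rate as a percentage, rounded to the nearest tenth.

No contact after all attempts = 214 + 85 = 299
Ineligible = 69 + 327 = 396
Numerator → 488 + 36 = 524
Denom → 488 + 36 + 306 + 35 = 865
COOP2 = 524 / 865 = 0.6058

60.6%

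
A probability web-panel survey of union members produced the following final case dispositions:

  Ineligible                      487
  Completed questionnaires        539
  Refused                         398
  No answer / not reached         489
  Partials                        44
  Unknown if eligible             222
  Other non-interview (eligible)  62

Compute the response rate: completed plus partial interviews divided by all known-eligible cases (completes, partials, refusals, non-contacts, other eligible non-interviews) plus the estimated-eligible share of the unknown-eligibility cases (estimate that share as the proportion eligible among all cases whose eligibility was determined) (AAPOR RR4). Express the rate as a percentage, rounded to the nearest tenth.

Numerator: 539 + 44 = 583
Known eligible: 539 + 44 + 398 + 489 + 62 = 1532
e = 1532 / (1532 + 487) = 1532 / 2019 = 0.7588
e × U: 0.7588 × 222 = 168.45
Base: 1532 + 168.45 = 1700.45
RR4 = 583 / 1700.45 = 0.3429

34.3%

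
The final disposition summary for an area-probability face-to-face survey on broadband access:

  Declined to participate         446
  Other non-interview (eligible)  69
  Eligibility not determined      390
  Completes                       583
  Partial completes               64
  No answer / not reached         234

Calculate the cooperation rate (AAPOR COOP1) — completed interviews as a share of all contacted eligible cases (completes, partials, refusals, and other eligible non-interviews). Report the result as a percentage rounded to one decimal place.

Numerator: 583
Denom: 583 + 64 + 446 + 69 = 1162
COOP1 = 583 / 1162 = 0.5017

50.2%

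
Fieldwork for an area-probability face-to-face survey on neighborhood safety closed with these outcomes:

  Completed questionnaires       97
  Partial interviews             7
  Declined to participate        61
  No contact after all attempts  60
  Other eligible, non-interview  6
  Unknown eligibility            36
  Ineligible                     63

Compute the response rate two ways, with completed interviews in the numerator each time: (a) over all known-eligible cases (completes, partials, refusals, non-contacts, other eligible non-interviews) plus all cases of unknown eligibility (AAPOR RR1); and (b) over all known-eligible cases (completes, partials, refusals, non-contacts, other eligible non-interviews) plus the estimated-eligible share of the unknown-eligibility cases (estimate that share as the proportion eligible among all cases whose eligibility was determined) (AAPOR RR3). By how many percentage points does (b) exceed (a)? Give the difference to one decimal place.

Numerator: 97
Denominator: 97 + 7 + 61 + 60 + 6 + 36 = 267
RR1 = 97 / 267 = 0.3633
Eligible (known): 97 + 7 + 61 + 60 + 6 = 231
e = 231 / (231 + 63) = 231 / 294 = 0.7857
Eligible share of unknowns: 0.7857 × 36 = 28.29
Denominator: 231 + 28.29 = 259.29
RR3 = 97 / 259.29 = 0.3741
Difference = 37.41 − 36.33 = 1.08 percentage points

1.1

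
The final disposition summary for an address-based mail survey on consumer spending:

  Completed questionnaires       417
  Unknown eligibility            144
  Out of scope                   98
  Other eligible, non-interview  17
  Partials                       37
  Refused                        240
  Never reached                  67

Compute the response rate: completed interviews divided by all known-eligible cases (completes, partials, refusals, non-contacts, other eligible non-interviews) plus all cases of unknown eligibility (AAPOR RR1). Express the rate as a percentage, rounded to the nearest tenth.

Numerator → 417
Denom → 417 + 37 + 240 + 67 + 17 + 144 = 922
RR1 = 417 / 922 = 0.4523

45.2%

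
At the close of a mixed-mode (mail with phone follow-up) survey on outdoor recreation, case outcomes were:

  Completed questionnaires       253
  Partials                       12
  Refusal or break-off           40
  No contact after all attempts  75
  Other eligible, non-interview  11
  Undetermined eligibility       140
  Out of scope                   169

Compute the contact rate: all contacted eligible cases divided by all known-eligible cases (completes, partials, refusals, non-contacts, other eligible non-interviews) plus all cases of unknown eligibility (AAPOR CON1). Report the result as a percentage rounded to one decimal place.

Top → 253 + 12 + 40 + 11 = 316
Denom → 253 + 12 + 40 + 75 + 11 + 140 = 531
CON1 = 316 / 531 = 0.5951

59.5%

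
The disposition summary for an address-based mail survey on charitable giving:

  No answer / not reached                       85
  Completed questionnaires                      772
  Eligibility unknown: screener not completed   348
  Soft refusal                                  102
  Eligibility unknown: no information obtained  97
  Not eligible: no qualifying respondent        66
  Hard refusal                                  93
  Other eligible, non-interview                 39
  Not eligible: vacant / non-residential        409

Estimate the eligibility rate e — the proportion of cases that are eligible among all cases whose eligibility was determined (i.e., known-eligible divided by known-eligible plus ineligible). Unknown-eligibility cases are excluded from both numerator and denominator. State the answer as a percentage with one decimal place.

69.7%

Refused = 93 + 102 = 195
Undetermined eligibility = 348 + 97 = 445
Screened out, ineligible = 66 + 409 = 475
Known eligible = 772 + 195 + 85 + 39 = 1091
e = 1091 / (1091 + 475) = 1091 / 1566 = 0.6967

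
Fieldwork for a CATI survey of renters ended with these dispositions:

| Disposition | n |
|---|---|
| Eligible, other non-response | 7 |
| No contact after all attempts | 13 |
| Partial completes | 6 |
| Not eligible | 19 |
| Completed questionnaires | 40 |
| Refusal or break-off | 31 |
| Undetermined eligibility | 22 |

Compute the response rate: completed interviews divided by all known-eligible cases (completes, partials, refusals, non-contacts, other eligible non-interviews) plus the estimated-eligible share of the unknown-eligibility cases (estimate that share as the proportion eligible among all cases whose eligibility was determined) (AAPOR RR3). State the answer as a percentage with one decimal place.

Top: 40
Eligible (known): 40 + 6 + 31 + 13 + 7 = 97
e = 97 / (97 + 19) = 97 / 116 = 0.8362
Eligible share of unknowns: 0.8362 × 22 = 18.40
Denom: 97 + 18.40 = 115.40
RR3 = 40 / 115.40 = 0.3466

34.7%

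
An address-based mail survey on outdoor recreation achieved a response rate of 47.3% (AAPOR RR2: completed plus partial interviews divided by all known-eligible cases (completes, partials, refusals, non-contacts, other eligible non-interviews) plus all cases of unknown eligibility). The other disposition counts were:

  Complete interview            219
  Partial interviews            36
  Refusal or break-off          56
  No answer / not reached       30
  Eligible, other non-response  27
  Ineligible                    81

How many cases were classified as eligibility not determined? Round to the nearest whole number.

Top → 219 + 36 = 255
RR2 = 255 / D = 0.473
D = 255 / 0.473 = 539.1
Rest of base = 368
eligibility not determined = 539.1 − 368 ≈ 171

171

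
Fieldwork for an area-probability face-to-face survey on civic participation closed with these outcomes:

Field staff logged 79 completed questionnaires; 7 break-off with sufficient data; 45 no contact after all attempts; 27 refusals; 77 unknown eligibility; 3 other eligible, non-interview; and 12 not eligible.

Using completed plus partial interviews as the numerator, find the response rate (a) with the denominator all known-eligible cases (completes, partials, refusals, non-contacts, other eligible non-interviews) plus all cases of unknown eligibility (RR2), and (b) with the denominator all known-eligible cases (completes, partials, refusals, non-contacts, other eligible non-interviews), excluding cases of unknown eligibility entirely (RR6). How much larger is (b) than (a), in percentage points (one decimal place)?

Num → 79 + 7 = 86
Base → 79 + 7 + 27 + 45 + 3 + 77 = 238
RR2 = 86 / 238 = 0.3613
Base → 79 + 7 + 27 + 45 + 3 = 161
RR6 = 86 / 161 = 0.5342
Difference = 53.42 − 36.13 = 17.29 percentage points

17.3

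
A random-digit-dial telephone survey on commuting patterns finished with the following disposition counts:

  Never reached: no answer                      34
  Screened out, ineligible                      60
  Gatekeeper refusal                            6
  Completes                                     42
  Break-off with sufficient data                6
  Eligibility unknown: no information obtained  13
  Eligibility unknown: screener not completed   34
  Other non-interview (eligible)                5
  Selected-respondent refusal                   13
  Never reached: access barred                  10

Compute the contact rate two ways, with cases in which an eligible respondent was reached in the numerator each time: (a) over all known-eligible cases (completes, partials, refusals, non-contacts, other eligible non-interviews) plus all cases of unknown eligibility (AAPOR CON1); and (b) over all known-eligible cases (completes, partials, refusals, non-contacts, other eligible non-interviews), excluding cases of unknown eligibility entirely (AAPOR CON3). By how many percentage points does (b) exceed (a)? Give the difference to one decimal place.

17.9

Refusal or break-off = 6 + 13 = 19
No answer / not reached = 34 + 10 = 44
Unknown if eligible = 34 + 13 = 47
Num = 42 + 6 + 19 + 5 = 72
Denom = 42 + 6 + 19 + 44 + 5 + 47 = 163
CON1 = 72 / 163 = 0.4417
Denom = 42 + 6 + 19 + 44 + 5 = 116
CON3 = 72 / 116 = 0.6207
Difference = 62.07 − 44.17 = 17.90 percentage points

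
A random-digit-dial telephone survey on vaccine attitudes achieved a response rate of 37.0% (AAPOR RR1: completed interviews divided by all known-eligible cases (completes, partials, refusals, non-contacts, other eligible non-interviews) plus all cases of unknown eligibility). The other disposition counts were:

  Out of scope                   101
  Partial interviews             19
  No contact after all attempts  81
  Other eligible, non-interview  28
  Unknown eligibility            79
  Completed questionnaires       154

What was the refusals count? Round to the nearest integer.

RR1 = 154 / D = 0.370
D = 154 / 0.370 = 416.2
Rest of base = 361
refusals = 416.2 − 361 ≈ 55

55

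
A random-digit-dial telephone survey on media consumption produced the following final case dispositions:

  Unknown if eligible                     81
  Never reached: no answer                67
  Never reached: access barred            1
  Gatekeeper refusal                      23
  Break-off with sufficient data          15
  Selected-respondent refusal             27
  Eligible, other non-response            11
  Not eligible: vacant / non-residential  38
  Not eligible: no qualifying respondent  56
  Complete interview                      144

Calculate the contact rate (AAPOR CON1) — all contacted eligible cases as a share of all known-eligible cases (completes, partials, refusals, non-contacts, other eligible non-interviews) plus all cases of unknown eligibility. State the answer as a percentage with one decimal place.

59.6%

Declined to participate = 23 + 27 = 50
No contact after all attempts = 67 + 1 = 68
Out of scope = 56 + 38 = 94
Num → 144 + 15 + 50 + 11 = 220
Denom → 144 + 15 + 50 + 68 + 11 + 81 = 369
CON1 = 220 / 369 = 0.5962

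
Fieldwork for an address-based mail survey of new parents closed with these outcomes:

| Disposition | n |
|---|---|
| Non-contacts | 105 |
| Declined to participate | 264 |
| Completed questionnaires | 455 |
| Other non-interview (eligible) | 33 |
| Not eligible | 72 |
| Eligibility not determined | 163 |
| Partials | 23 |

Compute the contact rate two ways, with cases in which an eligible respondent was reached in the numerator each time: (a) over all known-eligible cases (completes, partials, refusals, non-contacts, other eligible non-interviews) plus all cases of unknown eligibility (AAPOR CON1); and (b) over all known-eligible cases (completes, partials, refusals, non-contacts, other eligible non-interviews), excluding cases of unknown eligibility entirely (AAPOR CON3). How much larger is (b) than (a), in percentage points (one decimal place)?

13.8

Numerator = 455 + 23 + 264 + 33 = 775
Base = 455 + 23 + 264 + 105 + 33 + 163 = 1043
CON1 = 775 / 1043 = 0.7430
Base = 455 + 23 + 264 + 105 + 33 = 880
CON3 = 775 / 880 = 0.8807
Difference = 88.07 − 74.30 = 13.77 percentage points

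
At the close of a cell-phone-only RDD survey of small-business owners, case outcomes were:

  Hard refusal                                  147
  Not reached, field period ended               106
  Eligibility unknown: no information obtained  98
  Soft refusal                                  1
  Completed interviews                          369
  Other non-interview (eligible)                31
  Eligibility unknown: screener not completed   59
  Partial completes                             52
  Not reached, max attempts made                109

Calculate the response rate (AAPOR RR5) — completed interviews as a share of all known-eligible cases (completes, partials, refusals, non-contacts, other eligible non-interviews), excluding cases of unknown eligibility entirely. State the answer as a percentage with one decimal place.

45.3%

Declined to participate = 147 + 1 = 148
No contact after all attempts = 106 + 109 = 215
Unknown eligibility = 59 + 98 = 157
Top: 369
Denominator: 369 + 52 + 148 + 215 + 31 = 815
RR5 = 369 / 815 = 0.4528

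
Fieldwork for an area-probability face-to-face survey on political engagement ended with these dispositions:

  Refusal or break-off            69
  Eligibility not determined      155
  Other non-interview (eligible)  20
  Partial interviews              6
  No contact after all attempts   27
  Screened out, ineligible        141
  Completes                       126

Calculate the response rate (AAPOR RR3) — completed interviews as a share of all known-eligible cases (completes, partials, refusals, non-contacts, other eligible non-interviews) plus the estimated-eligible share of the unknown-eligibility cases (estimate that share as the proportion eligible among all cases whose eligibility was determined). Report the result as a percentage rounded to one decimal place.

36.3%

Numerator = 126
Determined eligible = 126 + 6 + 69 + 27 + 20 = 248
e = 248 / (248 + 141) = 248 / 389 = 0.6375
Estimated eligible among unknowns = 0.6375 × 155 = 98.81
Base = 248 + 98.81 = 346.81
RR3 = 126 / 346.81 = 0.3633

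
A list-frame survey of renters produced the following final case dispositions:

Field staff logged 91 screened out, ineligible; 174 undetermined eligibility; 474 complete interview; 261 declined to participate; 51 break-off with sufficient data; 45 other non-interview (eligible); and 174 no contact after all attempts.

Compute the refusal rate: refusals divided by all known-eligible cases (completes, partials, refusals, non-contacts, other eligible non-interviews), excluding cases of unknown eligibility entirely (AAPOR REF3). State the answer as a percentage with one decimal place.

26.0%

Num = 261
Denominator = 474 + 51 + 261 + 174 + 45 = 1005
REF3 = 261 / 1005 = 0.2597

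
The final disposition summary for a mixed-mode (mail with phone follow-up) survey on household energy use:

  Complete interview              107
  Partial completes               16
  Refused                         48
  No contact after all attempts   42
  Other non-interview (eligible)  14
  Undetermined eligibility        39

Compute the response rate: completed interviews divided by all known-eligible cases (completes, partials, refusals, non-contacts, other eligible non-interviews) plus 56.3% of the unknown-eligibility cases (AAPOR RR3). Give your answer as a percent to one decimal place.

Top: 107
Eligible (known): 107 + 16 + 48 + 42 + 14 = 227
Estimated eligible among unknowns: 0.5630 × 39 = 21.96
Base: 227 + 21.96 = 248.96
RR3 = 107 / 248.96 = 0.4298

43.0%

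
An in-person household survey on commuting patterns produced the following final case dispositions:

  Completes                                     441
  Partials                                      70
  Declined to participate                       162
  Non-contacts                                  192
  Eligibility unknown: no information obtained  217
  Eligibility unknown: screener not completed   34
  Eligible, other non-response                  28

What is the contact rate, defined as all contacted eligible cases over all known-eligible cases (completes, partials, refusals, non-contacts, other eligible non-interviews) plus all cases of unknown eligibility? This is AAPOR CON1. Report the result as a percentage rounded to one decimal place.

Unknown if eligible = 34 + 217 = 251
Top: 441 + 70 + 162 + 28 = 701
Denom: 441 + 70 + 162 + 192 + 28 + 251 = 1144
CON1 = 701 / 1144 = 0.6128

61.3%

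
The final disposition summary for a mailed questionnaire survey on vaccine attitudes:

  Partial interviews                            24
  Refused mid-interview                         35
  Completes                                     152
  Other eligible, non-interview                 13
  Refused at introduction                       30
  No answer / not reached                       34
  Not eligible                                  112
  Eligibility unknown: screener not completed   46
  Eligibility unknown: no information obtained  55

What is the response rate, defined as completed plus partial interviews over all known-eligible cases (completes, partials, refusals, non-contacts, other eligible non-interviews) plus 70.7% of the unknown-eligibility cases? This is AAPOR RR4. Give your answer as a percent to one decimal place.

49.0%

Refusal or break-off = 30 + 35 = 65
Eligibility not determined = 46 + 55 = 101
Top = 152 + 24 = 176
Known eligible = 152 + 24 + 65 + 34 + 13 = 288
Estimated eligible among unknowns = 0.7070 × 101 = 71.41
Base = 288 + 71.41 = 359.41
RR4 = 176 / 359.41 = 0.4897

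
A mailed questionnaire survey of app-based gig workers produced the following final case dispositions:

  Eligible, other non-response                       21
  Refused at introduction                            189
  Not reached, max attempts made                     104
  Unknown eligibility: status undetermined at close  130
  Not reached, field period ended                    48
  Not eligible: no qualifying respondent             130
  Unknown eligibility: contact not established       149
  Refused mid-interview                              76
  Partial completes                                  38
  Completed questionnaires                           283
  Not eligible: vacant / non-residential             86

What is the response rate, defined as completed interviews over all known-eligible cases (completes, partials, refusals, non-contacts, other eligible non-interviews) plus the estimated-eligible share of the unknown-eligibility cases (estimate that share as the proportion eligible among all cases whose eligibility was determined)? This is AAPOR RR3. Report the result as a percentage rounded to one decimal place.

29.0%

Refusal or break-off = 189 + 76 = 265
No contact after all attempts = 48 + 104 = 152
Eligibility not determined = 149 + 130 = 279
Not eligible = 130 + 86 = 216
Top: 283
Determined eligible: 283 + 38 + 265 + 152 + 21 = 759
e = 759 / (759 + 216) = 759 / 975 = 0.7785
Eligible share of unknowns: 0.7785 × 279 = 217.20
Base: 759 + 217.20 = 976.20
RR3 = 283 / 976.20 = 0.2899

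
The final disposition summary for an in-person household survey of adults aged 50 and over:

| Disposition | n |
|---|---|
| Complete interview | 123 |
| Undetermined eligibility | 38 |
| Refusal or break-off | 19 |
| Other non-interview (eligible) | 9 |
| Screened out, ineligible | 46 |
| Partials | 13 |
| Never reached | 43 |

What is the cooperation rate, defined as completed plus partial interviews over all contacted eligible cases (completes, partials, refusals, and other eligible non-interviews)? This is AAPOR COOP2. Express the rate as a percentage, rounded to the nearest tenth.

Num = 123 + 13 = 136
Base = 123 + 13 + 19 + 9 = 164
COOP2 = 136 / 164 = 0.8293

82.9%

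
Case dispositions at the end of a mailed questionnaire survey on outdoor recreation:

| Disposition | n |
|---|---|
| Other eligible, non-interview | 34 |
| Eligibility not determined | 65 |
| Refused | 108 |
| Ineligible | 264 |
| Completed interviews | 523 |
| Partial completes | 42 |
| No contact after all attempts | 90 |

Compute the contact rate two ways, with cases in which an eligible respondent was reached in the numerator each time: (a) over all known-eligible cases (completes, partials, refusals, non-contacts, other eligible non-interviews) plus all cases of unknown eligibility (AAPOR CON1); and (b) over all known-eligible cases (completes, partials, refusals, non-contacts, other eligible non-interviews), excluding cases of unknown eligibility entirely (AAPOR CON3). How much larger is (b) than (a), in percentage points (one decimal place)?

6.7

Numerator: 523 + 42 + 108 + 34 = 707
Denom: 523 + 42 + 108 + 90 + 34 + 65 = 862
CON1 = 707 / 862 = 0.8202
Denom: 523 + 42 + 108 + 90 + 34 = 797
CON3 = 707 / 797 = 0.8871
Difference = 88.71 − 82.02 = 6.69 percentage points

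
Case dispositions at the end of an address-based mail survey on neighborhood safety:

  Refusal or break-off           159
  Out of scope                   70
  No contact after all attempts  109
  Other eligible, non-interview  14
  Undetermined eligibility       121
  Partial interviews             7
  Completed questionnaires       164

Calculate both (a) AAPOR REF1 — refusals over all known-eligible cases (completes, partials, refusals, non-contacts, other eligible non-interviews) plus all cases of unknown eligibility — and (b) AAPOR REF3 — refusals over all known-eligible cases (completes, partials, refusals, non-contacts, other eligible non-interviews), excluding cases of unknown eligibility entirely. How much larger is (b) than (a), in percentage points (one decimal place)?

7.4

Num → 159
Denominator → 164 + 7 + 159 + 109 + 14 + 121 = 574
REF1 = 159 / 574 = 0.2770
Denominator → 164 + 7 + 159 + 109 + 14 = 453
REF3 = 159 / 453 = 0.3510
Difference = 35.10 − 27.70 = 7.40 percentage points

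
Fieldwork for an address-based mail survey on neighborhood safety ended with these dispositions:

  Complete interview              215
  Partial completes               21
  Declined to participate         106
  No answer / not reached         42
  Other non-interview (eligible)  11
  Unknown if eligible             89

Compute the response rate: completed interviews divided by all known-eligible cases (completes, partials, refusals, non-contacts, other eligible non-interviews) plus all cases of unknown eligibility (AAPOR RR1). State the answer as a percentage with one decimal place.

Num = 215
Base = 215 + 21 + 106 + 42 + 11 + 89 = 484
RR1 = 215 / 484 = 0.4442

44.4%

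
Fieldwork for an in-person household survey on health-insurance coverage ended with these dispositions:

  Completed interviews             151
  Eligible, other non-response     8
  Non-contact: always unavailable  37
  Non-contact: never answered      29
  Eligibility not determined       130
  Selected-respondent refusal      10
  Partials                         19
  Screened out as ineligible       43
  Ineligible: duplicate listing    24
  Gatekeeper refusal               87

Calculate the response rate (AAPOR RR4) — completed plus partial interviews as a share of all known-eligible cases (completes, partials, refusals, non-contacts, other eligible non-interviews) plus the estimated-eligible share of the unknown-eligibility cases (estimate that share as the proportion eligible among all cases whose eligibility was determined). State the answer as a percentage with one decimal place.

Refused = 87 + 10 = 97
No answer / not reached = 29 + 37 = 66
Ineligible = 43 + 24 = 67
Top → 151 + 19 = 170
Eligible (known) → 151 + 19 + 97 + 66 + 8 = 341
e = 341 / (341 + 67) = 341 / 408 = 0.8358
Estimated eligible among unknowns → 0.8358 × 130 = 108.65
Base → 341 + 108.65 = 449.65
RR4 = 170 / 449.65 = 0.3781

37.8%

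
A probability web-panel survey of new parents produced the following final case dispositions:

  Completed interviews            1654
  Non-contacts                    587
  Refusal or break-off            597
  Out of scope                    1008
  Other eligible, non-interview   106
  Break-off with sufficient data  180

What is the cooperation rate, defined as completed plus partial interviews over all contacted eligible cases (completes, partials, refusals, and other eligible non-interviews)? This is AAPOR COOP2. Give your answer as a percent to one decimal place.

72.3%

Num: 1654 + 180 = 1834
Base: 1654 + 180 + 597 + 106 = 2537
COOP2 = 1834 / 2537 = 0.7229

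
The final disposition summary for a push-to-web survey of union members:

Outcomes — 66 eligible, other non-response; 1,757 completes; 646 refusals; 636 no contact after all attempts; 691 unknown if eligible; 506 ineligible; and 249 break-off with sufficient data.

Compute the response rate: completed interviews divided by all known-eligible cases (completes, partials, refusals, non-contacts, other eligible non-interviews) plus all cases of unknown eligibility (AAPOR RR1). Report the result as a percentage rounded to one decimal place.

Top = 1757
Denom = 1757 + 249 + 646 + 636 + 66 + 691 = 4045
RR1 = 1757 / 4045 = 0.4344

43.4%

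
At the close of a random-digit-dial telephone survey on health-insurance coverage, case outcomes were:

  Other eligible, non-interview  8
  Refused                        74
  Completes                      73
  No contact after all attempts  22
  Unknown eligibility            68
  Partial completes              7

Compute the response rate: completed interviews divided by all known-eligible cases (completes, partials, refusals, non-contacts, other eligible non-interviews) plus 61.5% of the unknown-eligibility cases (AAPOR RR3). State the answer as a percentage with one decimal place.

32.3%

Num → 73
Known eligible → 73 + 7 + 74 + 22 + 8 = 184
Eligible share of unknowns → 0.6150 × 68 = 41.82
Denom → 184 + 41.82 = 225.82
RR3 = 73 / 225.82 = 0.3233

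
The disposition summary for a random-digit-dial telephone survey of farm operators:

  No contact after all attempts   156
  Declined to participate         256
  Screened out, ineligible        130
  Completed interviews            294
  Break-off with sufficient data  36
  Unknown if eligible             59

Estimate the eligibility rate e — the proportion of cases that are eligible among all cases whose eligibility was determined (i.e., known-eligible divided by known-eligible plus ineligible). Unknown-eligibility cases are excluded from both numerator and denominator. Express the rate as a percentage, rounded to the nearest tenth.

85.1%

Known eligible: 294 + 36 + 256 + 156 = 742
e = 742 / (742 + 130) = 742 / 872 = 0.8509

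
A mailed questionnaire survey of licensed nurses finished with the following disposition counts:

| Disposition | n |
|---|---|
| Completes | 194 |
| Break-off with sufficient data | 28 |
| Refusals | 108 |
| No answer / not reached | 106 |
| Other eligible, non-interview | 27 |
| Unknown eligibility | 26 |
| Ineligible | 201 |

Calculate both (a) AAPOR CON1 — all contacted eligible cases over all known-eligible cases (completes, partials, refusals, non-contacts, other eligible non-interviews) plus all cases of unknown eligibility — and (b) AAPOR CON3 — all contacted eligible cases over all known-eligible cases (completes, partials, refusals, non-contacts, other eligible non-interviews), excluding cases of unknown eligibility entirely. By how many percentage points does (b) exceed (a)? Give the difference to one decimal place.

Top: 194 + 28 + 108 + 27 = 357
Base: 194 + 28 + 108 + 106 + 27 + 26 = 489
CON1 = 357 / 489 = 0.7301
Base: 194 + 28 + 108 + 106 + 27 = 463
CON3 = 357 / 463 = 0.7711
Difference = 77.11 − 73.01 = 4.10 percentage points

4.1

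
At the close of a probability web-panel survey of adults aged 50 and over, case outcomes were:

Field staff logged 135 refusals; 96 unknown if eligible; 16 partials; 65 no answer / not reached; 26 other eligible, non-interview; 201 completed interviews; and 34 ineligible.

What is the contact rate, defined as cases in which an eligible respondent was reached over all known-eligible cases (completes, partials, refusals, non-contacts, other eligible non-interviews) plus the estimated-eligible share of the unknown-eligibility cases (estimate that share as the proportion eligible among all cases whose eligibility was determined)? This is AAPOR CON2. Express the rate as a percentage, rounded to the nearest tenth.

Top: 201 + 16 + 135 + 26 = 378
Eligible (known): 201 + 16 + 135 + 65 + 26 = 443
e = 443 / (443 + 34) = 443 / 477 = 0.9287
e × U: 0.9287 × 96 = 89.16
Denominator: 443 + 89.16 = 532.16
CON2 = 378 / 532.16 = 0.7103

71.0%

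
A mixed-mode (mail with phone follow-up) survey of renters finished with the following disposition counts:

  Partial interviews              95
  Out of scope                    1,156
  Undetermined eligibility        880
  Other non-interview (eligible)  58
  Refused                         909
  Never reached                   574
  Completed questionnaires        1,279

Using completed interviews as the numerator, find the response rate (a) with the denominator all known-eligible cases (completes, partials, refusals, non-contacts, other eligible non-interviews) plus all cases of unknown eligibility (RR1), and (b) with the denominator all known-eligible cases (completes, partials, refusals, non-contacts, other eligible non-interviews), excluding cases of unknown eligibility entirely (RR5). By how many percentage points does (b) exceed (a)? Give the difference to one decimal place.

10.2

Top = 1279
Denominator = 1279 + 95 + 909 + 574 + 58 + 880 = 3795
RR1 = 1279 / 3795 = 0.3370
Denominator = 1279 + 95 + 909 + 574 + 58 = 2915
RR5 = 1279 / 2915 = 0.4388
Difference = 43.88 − 33.70 = 10.18 percentage points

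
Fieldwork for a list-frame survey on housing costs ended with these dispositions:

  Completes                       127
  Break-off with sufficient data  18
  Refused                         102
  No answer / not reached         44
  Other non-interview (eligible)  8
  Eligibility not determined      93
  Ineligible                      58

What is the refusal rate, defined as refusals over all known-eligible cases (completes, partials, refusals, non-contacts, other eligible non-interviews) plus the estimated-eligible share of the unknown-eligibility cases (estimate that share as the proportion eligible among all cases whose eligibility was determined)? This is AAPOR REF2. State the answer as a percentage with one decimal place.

Numerator: 102
Determined eligible: 127 + 18 + 102 + 44 + 8 = 299
e = 299 / (299 + 58) = 299 / 357 = 0.8375
Estimated eligible among unknowns: 0.8375 × 93 = 77.89
Denom: 299 + 77.89 = 376.89
REF2 = 102 / 376.89 = 0.2706

27.1%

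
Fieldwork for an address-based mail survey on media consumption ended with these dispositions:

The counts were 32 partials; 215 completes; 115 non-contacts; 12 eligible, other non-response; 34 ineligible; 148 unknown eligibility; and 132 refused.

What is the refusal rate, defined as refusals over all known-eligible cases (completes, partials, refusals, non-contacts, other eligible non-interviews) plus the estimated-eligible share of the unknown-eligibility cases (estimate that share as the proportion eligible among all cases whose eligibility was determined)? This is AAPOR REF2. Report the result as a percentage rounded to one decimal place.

20.5%

Num: 132
Eligible (known): 215 + 32 + 132 + 115 + 12 = 506
e = 506 / (506 + 34) = 506 / 540 = 0.9370
Estimated eligible among unknowns: 0.9370 × 148 = 138.68
Base: 506 + 138.68 = 644.68
REF2 = 132 / 644.68 = 0.2048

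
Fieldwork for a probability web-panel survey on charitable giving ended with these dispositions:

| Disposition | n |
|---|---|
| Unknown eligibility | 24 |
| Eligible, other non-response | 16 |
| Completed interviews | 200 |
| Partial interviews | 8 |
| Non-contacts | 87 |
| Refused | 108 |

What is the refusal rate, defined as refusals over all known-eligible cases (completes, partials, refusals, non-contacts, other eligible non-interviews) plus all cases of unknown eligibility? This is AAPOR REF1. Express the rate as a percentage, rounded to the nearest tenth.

24.4%

Num → 108
Denom → 200 + 8 + 108 + 87 + 16 + 24 = 443
REF1 = 108 / 443 = 0.2438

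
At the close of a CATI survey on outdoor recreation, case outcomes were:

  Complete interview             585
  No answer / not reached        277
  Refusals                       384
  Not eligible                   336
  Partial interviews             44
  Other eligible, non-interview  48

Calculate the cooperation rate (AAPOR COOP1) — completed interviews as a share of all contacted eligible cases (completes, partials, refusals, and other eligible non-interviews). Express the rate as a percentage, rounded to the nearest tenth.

55.1%

Num = 585
Base = 585 + 44 + 384 + 48 = 1061
COOP1 = 585 / 1061 = 0.5514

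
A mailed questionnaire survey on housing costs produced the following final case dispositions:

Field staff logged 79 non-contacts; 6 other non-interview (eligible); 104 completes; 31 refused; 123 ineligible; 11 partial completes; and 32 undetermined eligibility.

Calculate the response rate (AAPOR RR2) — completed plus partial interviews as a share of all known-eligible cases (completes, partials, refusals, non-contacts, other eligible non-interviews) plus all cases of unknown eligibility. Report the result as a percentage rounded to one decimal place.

Top: 104 + 11 = 115
Denom: 104 + 11 + 31 + 79 + 6 + 32 = 263
RR2 = 115 / 263 = 0.4373

43.7%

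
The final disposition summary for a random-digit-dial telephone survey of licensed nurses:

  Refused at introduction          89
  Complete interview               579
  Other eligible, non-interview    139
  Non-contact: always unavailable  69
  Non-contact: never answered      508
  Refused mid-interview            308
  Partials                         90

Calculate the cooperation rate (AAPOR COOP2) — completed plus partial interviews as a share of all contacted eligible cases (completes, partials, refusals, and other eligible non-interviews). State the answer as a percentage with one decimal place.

55.5%

Refusals = 89 + 308 = 397
No contact after all attempts = 508 + 69 = 577
Num → 579 + 90 = 669
Denom → 579 + 90 + 397 + 139 = 1205
COOP2 = 669 / 1205 = 0.5552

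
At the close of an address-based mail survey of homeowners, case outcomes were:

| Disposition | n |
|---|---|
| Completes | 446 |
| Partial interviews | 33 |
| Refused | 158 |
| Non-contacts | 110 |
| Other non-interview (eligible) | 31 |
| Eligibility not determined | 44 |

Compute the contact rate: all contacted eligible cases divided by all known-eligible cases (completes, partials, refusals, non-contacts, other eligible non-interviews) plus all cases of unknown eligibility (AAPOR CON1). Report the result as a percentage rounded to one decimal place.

81.3%

Num: 446 + 33 + 158 + 31 = 668
Denom: 446 + 33 + 158 + 110 + 31 + 44 = 822
CON1 = 668 / 822 = 0.8127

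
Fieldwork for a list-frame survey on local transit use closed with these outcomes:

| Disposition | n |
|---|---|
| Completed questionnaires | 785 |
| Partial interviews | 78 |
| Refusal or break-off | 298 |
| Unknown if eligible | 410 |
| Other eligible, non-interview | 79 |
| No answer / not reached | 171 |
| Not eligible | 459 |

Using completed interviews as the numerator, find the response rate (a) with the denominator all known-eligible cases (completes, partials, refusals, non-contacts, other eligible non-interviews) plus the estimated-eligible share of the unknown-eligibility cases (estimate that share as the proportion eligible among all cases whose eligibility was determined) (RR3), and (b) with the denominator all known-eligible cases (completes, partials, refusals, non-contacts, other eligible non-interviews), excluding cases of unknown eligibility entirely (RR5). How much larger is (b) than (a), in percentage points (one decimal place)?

10.0

Top: 785
Eligible (known): 785 + 78 + 298 + 171 + 79 = 1411
e = 1411 / (1411 + 459) = 1411 / 1870 = 0.7545
Eligible share of unknowns: 0.7545 × 410 = 309.34
Denominator: 1411 + 309.34 = 1720.34
RR3 = 785 / 1720.34 = 0.4563
Denominator: 785 + 78 + 298 + 171 + 79 = 1411
RR5 = 785 / 1411 = 0.5563
Difference = 55.63 − 45.63 = 10.00 percentage points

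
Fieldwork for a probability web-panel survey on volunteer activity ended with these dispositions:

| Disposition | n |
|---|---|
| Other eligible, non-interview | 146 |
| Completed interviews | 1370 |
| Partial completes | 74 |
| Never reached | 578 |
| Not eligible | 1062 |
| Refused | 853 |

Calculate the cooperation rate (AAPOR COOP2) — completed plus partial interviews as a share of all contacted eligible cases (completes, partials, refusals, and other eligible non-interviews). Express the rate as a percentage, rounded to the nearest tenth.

59.1%

Top: 1370 + 74 = 1444
Denominator: 1370 + 74 + 853 + 146 = 2443
COOP2 = 1444 / 2443 = 0.5911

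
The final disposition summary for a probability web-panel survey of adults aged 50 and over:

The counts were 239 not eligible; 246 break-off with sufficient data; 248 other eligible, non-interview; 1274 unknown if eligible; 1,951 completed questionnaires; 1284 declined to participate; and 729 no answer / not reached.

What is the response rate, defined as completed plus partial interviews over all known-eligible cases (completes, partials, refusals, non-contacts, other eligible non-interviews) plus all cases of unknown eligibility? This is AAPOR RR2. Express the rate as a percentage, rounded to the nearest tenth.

38.3%

Num = 1951 + 246 = 2197
Denom = 1951 + 246 + 1284 + 729 + 248 + 1274 = 5732
RR2 = 2197 / 5732 = 0.3833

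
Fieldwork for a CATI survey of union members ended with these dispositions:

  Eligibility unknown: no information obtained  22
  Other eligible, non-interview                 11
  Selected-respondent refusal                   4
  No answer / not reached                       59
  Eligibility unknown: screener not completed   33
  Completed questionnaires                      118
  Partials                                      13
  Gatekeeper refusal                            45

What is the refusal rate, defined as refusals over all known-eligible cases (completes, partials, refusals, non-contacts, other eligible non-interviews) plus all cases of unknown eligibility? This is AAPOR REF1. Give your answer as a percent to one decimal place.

16.1%

Refusals = 45 + 4 = 49
Unknown eligibility = 33 + 22 = 55
Numerator: 49
Denominator: 118 + 13 + 49 + 59 + 11 + 55 = 305
REF1 = 49 / 305 = 0.1607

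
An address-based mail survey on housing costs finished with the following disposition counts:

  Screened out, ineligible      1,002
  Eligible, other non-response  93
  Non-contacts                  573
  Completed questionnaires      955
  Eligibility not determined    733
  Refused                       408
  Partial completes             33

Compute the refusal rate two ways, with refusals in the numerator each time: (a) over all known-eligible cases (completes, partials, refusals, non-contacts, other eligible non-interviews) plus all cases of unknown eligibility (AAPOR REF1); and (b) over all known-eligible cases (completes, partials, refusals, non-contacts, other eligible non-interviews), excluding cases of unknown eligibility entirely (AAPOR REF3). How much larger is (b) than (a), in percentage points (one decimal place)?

Top: 408
Denominator: 955 + 33 + 408 + 573 + 93 + 733 = 2795
REF1 = 408 / 2795 = 0.1460
Denominator: 955 + 33 + 408 + 573 + 93 = 2062
REF3 = 408 / 2062 = 0.1979
Difference = 19.79 − 14.60 = 5.19 percentage points

5.2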